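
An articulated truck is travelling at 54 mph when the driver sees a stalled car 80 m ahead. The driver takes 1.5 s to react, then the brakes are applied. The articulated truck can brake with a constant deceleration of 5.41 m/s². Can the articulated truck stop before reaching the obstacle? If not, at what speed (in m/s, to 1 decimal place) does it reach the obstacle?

54 mph × 0.44704 = 24.1402 m/s.
Reaction distance = 24.1402 × 1.5 = 36.210 m.
Braking distance needed to stop: v²/(2a) = 582.749 / 10.820 = 53.859 m, so total needed = 36.210 + 53.859 = 90.069 m > 80 m — it cannot stop.
Distance remaining when braking begins: 80 − 36.210 = 43.790 m.
v² = v₀² − 2a·d = 582.749 − 2 × 5.410 × 43.790 = 108.941 m²/s².
v = √108.941 = 10.437 m/s.

No — it strikes the obstacle at 10.4 m/s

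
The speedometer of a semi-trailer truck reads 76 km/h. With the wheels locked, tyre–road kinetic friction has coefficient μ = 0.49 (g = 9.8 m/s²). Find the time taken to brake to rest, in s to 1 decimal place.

Braking time ≈ 4.4 s

76 km/h ÷ 3.6 = 21.1111 m/s.
a = μg = 0.49 × 9.8 = 4.802 m/s².
Braking time = v/a = 21.1111 / 4.802 = 4.396 s.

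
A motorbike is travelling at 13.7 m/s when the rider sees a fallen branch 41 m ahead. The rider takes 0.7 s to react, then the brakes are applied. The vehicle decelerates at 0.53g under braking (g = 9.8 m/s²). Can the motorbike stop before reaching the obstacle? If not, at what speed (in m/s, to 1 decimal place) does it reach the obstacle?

a = 0.53 × 9.8 = 5.194 m/s².
Reaction distance = 13.7000 × 0.7 = 9.590 m.
Braking distance = v²/(2a) = 187.690 / 10.388 = 18.068 m.
Total stopping distance = 9.590 + 18.068 = 27.658 m, vs 41 m available — it stops with 41 − 27.658 = 13.342 m to spare.

Yes — it stops about 13.3 m short of the obstacle, so it never reaches it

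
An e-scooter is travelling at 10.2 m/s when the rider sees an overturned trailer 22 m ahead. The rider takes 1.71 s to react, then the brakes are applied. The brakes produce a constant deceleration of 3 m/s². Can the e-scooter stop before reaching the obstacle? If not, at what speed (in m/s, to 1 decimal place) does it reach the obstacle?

No — it strikes the obstacle at 8.8 m/s

Reaction distance = 10.2000 × 1.71 = 17.442 m.
Braking distance needed to stop: v²/(2a) = 104.040 / 6.000 = 17.340 m, so total needed = 17.442 + 17.340 = 34.782 m > 22 m — it cannot stop.
Distance remaining when braking begins: 22 − 17.442 = 4.558 m.
v² = v₀² − 2a·d = 104.040 − 2 × 3.000 × 4.558 = 76.692 m²/s².
v = √76.692 = 8.757 m/s.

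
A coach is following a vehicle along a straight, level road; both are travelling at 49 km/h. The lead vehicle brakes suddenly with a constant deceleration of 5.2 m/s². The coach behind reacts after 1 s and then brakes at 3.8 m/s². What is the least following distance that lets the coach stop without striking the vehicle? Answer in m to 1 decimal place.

49 km/h ÷ 3.6 = 13.6111 m/s.
Leader travels v²/(2a_L) = 185.262 / 10.400 = 17.814 m before stopping.
Follower covers v·t_r = 13.6111 × 1 = 13.611 m while reacting, then v²/(2a_F) = 185.262 / 7.600 = 24.377 m while braking, for a total of 13.611 + 24.377 = 37.988 m.
Since a_F ≤ a_L and the follower starts braking later, the follower is never slower than the leader, so the closest approach is when both have stopped.
Minimum gap = 37.988 − 17.814 = 20.174 m.

Minimum gap ≈ 20.2 m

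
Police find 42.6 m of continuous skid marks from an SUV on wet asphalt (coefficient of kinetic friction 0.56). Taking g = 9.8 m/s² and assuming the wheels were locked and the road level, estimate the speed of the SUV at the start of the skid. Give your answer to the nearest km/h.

Deceleration a = μg = 0.56 × 9.8 = 5.488 m/s².
v = √(2a·d) = √(2 × 5.488 × 42.6) = √467.578 = 21.6236 m/s.
= 21.6236 × 3.6 = 77.845 km/h.

Initial speed ≈ 78 km/h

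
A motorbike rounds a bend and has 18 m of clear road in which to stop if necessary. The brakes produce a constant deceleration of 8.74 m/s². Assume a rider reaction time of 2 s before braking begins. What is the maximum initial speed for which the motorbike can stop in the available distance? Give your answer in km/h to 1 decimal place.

Stopping distance: v·t_r + v²/(2a) = 18 with t_r = 2 s and a = 8.740 m/s².
So v² + 34.960 v − 314.64 = 0.
Positive root: v = −a·t_r + √((a·t_r)² + 2a·d) = −17.480 + √(305.550 + 314.64) = 7.4236 m/s.
7.4236 m/s × 3.6 = 26.725 km/h.

Maximum speed ≈ 26.7 km/h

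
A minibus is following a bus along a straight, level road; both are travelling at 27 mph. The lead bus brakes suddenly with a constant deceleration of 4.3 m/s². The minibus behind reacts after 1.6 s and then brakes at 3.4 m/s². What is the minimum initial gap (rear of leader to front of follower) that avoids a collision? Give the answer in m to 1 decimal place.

Minimum gap ≈ 23.8 m

27 mph × 0.44704 = 12.0701 m/s.
Leader travels v²/(2a_L) = 145.687 / 8.600 = 16.940 m before stopping.
Follower covers v·t_r = 12.0701 × 1.6 = 19.312 m while reacting, then v²/(2a_F) = 145.687 / 6.800 = 21.425 m while braking, for a total of 19.312 + 21.425 = 40.737 m.
Since a_F ≤ a_L and the follower starts braking later, the follower is never slower than the leader, so the closest approach is when both have stopped.
Minimum gap = 40.737 − 16.940 = 23.797 m.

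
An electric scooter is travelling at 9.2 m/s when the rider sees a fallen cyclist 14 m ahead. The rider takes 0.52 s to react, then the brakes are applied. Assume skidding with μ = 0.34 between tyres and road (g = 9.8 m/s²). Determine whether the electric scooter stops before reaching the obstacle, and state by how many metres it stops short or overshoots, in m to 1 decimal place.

No — it overshoots by 3.5 m

a = μg = 0.34 × 9.8 = 3.332 m/s².
Reaction distance = 9.2000 × 0.52 = 4.784 m.
Braking distance = v²/(2a) = 84.640 / 6.664 = 12.701 m.
Total stopping distance = 4.784 + 12.701 = 17.485 m, vs 14 m available — it cannot stop in time and overshoots by 17.485 − 14 = 3.485 m.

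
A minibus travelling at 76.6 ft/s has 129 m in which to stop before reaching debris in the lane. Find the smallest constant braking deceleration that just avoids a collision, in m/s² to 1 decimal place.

Required deceleration ≈ 2.1 m/s²

76.6 ft/s × 0.3048 = 23.3477 m/s.
v² = 2a·d ⇒ a = v²/(2d) = 23.3477² / (2 × 129.000) = 545.115 / 258.000 = 2.1128 m/s².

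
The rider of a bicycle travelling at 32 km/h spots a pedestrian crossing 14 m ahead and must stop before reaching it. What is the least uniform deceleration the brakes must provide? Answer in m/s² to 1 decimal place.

32 km/h ÷ 3.6 = 8.8889 m/s.
v² = 2a·d ⇒ a = v²/(2d) = 8.8889² / (2 × 14.000) = 79.013 / 28.000 = 2.8219 m/s².

Required deceleration ≈ 2.8 m/s²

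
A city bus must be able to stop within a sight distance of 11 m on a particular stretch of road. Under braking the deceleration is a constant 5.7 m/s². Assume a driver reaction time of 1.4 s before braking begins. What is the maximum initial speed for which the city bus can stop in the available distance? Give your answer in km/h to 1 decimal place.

Maximum speed ≈ 20.8 km/h

Stopping distance: v·t_r + v²/(2a) = 11 with t_r = 1.4 s and a = 5.700 m/s².
So v² + 15.960 v − 125.40 = 0.
Positive root: v = −a·t_r + √((a·t_r)² + 2a·d) = −7.980 + √(63.680 + 125.40) = 5.7706 m/s.
5.7706 m/s × 3.6 = 20.774 km/h.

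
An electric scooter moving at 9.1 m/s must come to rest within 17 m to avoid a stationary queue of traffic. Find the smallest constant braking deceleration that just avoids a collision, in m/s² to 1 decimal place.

v² = 2a·d ⇒ a = v²/(2d) = 9.1000² / (2 × 17.000) = 82.810 / 34.000 = 2.4356 m/s².

Required deceleration ≈ 2.4 m/s²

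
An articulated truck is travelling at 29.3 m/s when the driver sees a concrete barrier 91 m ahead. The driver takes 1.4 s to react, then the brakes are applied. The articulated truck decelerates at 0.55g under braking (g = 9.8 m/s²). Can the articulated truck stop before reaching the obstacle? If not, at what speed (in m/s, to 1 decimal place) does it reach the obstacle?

a = 0.55 × 9.8 = 5.390 m/s².
Reaction distance = 29.3000 × 1.4 = 41.020 m.
Braking distance needed to stop: v²/(2a) = 858.490 / 10.780 = 79.637 m, so total needed = 41.020 + 79.637 = 120.657 m > 91 m — it cannot stop.
Distance remaining when braking begins: 91 − 41.020 = 49.980 m.
v² = v₀² − 2a·d = 858.490 − 2 × 5.390 × 49.980 = 319.706 m²/s².
v = √319.706 = 17.880 m/s.

No — it strikes the obstacle at 17.9 m/s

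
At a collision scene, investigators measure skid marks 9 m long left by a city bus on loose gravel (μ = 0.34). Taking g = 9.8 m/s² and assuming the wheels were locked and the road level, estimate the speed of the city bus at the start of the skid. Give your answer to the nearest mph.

Initial speed ≈ 17 mph

Deceleration a = μg = 0.34 × 9.8 = 3.332 m/s².
v = √(2a·d) = √(2 × 3.332 × 9) = √59.976 = 7.7444 m/s.
= 7.7444 ÷ 0.44704 = 17.324 mph.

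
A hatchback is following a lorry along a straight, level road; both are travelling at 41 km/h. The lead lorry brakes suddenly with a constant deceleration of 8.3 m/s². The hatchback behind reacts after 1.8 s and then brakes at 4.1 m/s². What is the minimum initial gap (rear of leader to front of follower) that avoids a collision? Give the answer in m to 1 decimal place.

Minimum gap ≈ 28.5 m

41 km/h ÷ 3.6 = 11.3889 m/s.
Leader travels v²/(2a_L) = 129.707 / 16.600 = 7.814 m before stopping.
Follower covers v·t_r = 11.3889 × 1.8 = 20.500 m while reacting, then v²/(2a_F) = 129.707 / 8.200 = 15.818 m while braking, for a total of 20.500 + 15.818 = 36.318 m.
Since a_F ≤ a_L and the follower starts braking later, the follower is never slower than the leader, so the closest approach is when both have stopped.
Minimum gap = 36.318 − 7.814 = 28.504 m.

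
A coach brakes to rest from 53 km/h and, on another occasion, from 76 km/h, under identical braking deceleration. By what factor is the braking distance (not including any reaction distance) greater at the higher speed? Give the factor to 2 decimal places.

Braking distance d = v²/(2a), so with a fixed, d ∝ v².
Factor = (76/53)² = 1.4340² = 2.0564.

Factor ≈ 2.06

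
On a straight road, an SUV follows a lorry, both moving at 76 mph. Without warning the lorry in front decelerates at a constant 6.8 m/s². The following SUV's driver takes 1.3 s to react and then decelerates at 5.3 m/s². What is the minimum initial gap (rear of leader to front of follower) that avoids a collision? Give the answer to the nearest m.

76 mph × 0.44704 = 33.9750 m/s.
Leader travels v²/(2a_L) = 1154.301 / 13.600 = 84.875 m before stopping.
Follower covers v·t_r = 33.9750 × 1.3 = 44.168 m while reacting, then v²/(2a_F) = 1154.301 / 10.600 = 108.896 m while braking, for a total of 44.168 + 108.896 = 153.064 m.
Since a_F ≤ a_L and the follower starts braking later, the follower is never slower than the leader, so the closest approach is when both have stopped.
Minimum gap = 153.064 − 84.875 = 68.189 m.

Minimum gap ≈ 68 m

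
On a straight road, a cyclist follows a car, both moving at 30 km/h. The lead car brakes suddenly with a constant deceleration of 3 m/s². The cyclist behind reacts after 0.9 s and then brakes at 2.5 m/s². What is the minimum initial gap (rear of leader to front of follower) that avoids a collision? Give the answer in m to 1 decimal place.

Minimum gap ≈ 9.8 m

30 km/h ÷ 3.6 = 8.3333 m/s.
Leader travels v²/(2a_L) = 69.444 / 6.000 = 11.574 m before stopping.
Follower covers v·t_r = 8.3333 × 0.9 = 7.500 m while reacting, then v²/(2a_F) = 69.444 / 5.000 = 13.889 m while braking, for a total of 7.500 + 13.889 = 21.389 m.
Since a_F ≤ a_L and the follower starts braking later, the follower is never slower than the leader, so the closest approach is when both have stopped.
Minimum gap = 21.389 − 11.574 = 9.815 m.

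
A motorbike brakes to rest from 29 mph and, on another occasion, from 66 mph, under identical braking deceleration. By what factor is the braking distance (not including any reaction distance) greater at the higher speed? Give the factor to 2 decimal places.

Braking distance d = v²/(2a), so with a fixed, d ∝ v².
Factor = (66/29)² = 2.2759² = 5.1797.

Factor ≈ 5.18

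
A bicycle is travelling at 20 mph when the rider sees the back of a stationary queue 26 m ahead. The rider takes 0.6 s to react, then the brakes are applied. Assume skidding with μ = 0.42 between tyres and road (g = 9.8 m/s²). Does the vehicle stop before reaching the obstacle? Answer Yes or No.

20 mph × 0.44704 = 8.9408 m/s.
a = μg = 0.42 × 9.8 = 4.116 m/s².
Reaction distance = 8.9408 × 0.6 = 5.364 m.
Braking distance = v²/(2a) = 79.938 / 8.232 = 9.711 m.
Total stopping distance = 5.364 + 9.711 = 15.075 m, vs 26 m available — it stops with 26 − 15.075 = 10.925 m to spare.

Yes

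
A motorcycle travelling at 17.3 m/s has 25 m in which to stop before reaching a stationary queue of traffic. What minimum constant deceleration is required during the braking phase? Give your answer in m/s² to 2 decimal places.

v² = 2a·d ⇒ a = v²/(2d) = 17.3000² / (2 × 25.000) = 299.290 / 50.000 = 5.9858 m/s².

Required deceleration ≈ 5.99 m/s²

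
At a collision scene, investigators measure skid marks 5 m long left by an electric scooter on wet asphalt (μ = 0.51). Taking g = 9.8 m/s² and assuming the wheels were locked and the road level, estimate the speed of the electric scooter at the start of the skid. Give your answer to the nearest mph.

Initial speed ≈ 16 mph

Deceleration a = μg = 0.51 × 9.8 = 4.998 m/s².
v = √(2a·d) = √(2 × 4.998 × 5) = √49.980 = 7.0697 m/s.
= 7.0697 ÷ 0.44704 = 15.814 mph.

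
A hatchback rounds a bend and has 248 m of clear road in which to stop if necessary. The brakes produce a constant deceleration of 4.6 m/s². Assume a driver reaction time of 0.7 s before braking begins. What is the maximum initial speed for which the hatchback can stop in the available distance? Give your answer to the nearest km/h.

Stopping distance: v·t_r + v²/(2a) = 248 with t_r = 0.7 s and a = 4.600 m/s².
So v² + 6.440 v − 2281.60 = 0.
Positive root: v = −a·t_r + √((a·t_r)² + 2a·d) = −3.220 + √(10.368 + 2281.60) = 44.6545 m/s.
44.6545 m/s × 3.6 = 160.756 km/h.

Maximum speed ≈ 161 km/h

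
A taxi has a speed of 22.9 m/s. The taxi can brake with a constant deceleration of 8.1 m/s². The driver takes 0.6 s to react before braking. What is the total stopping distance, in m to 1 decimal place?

Total stopping distance ≈ 46.1 m

Reaction distance = v·t_r = 22.9000 × 0.6 = 13.740 m.
Braking distance = v²/(2a) = 22.9000² / (2 × 8.100) = 524.410 / 16.200 = 32.371 m.
Total = 13.740 + 32.371 = 46.111 m.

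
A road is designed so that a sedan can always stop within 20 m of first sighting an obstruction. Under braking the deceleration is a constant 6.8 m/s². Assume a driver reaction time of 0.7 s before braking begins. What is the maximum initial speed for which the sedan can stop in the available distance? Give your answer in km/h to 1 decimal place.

Stopping distance: v·t_r + v²/(2a) = 20 with t_r = 0.7 s and a = 6.800 m/s².
So v² + 9.520 v − 272.00 = 0.
Positive root: v = −a·t_r + √((a·t_r)² + 2a·d) = −4.760 + √(22.658 + 272.00) = 12.4056 m/s.
12.4056 m/s × 3.6 = 44.660 km/h.

Maximum speed ≈ 44.7 km/h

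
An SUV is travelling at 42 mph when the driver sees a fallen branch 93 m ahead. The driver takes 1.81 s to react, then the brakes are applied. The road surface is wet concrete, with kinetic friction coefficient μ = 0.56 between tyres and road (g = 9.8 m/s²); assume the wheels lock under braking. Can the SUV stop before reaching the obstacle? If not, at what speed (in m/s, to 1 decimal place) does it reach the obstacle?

42 mph × 0.44704 = 18.7757 m/s.
a = μg = 0.56 × 9.8 = 5.488 m/s².
Reaction distance = 18.7757 × 1.81 = 33.984 m.
Braking distance = v²/(2a) = 352.527 / 10.976 = 32.118 m.
Total stopping distance = 33.984 + 32.118 = 66.102 m, vs 93 m available — it stops with 93 − 66.102 = 26.898 m to spare.

Yes — it stops about 26.9 m short of the obstacle, so it never reaches it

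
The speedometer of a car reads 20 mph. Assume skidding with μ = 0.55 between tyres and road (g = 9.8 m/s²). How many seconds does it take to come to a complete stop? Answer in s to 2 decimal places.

20 mph × 0.44704 = 8.9408 m/s.
a = μg = 0.55 × 9.8 = 5.390 m/s².
Braking time = v/a = 8.9408 / 5.390 = 1.659 s.

Braking time ≈ 1.66 s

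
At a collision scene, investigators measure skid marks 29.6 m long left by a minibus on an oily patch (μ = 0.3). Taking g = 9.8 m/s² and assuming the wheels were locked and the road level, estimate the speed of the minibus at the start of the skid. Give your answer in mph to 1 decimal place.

Initial speed ≈ 29.5 mph

Deceleration a = μg = 0.3 × 9.8 = 2.940 m/s².
v = √(2a·d) = √(2 × 2.940 × 29.6) = √174.048 = 13.1927 m/s.
= 13.1927 ÷ 0.44704 = 29.511 mph.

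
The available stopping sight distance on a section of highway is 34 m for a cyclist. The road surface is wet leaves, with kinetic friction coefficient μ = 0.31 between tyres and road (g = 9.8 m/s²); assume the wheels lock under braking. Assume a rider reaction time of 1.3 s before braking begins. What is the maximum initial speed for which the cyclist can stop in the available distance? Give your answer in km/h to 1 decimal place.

a = μg = 0.31 × 9.8 = 3.038 m/s².
Stopping distance: v·t_r + v²/(2a) = 34 with t_r = 1.3 s and a = 3.038 m/s².
So v² + 7.899 v − 206.58 = 0.
Positive root: v = −a·t_r + √((a·t_r)² + 2a·d) = −3.949 + √(15.595 + 206.58) = 10.9565 m/s.
10.9565 m/s × 3.6 = 39.443 km/h.

Maximum speed ≈ 39.4 km/h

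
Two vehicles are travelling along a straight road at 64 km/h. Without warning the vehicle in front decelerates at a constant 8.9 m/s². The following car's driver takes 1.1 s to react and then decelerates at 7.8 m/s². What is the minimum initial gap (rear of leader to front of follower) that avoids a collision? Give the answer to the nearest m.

Minimum gap ≈ 22 m

64 km/h ÷ 3.6 = 17.7778 m/s.
Leader travels v²/(2a_L) = 316.050 / 17.800 = 17.756 m before stopping.
Follower covers v·t_r = 17.7778 × 1.1 = 19.556 m while reacting, then v²/(2a_F) = 316.050 / 15.600 = 20.260 m while braking, for a total of 19.556 + 20.260 = 39.816 m.
Since a_F ≤ a_L and the follower starts braking later, the follower is never slower than the leader, so the closest approach is when both have stopped.
Minimum gap = 39.816 − 17.756 = 22.060 m.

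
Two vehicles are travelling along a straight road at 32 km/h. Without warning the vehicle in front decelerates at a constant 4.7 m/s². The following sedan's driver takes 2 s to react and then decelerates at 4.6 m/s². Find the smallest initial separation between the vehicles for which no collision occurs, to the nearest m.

32 km/h ÷ 3.6 = 8.8889 m/s.
Leader travels v²/(2a_L) = 79.013 / 9.400 = 8.406 m before stopping.
Follower covers v·t_r = 8.8889 × 2 = 17.778 m while reacting, then v²/(2a_F) = 79.013 / 9.200 = 8.588 m while braking, for a total of 17.778 + 8.588 = 26.366 m.
Since a_F ≤ a_L and the follower starts braking later, the follower is never slower than the leader, so the closest approach is when both have stopped.
Minimum gap = 26.366 − 8.406 = 17.960 m.

Minimum gap ≈ 18 m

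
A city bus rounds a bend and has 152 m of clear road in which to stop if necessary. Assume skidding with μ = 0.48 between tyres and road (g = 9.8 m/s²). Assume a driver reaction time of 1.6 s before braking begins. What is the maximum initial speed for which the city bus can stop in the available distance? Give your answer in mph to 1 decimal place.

a = μg = 0.48 × 9.8 = 4.704 m/s².
Stopping distance: v·t_r + v²/(2a) = 152 with t_r = 1.6 s and a = 4.704 m/s².
So v² + 15.053 v − 1430.02 = 0.
Positive root: v = −a·t_r + √((a·t_r)² + 2a·d) = −7.526 + √(56.641 + 1430.02) = 31.0312 m/s.
31.0312 m/s ÷ 0.44704 = 69.415 mph.

Maximum speed ≈ 69.4 mph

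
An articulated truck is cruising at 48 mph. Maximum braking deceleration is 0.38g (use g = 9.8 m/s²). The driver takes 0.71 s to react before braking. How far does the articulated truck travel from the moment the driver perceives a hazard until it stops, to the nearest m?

Total stopping distance ≈ 77 m

48 mph × 0.44704 = 21.4579 m/s.
a = 0.38 × 9.8 = 3.724 m/s².
Reaction distance = v·t_r = 21.4579 × 0.71 = 15.235 m.
Braking distance = v²/(2a) = 21.4579² / (2 × 3.724) = 460.441 / 7.448 = 61.821 m.
Total = 15.235 + 61.821 = 77.056 m.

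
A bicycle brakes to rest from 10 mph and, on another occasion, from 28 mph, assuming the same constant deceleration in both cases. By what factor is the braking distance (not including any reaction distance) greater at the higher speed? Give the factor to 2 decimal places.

Braking distance d = v²/(2a), so with a fixed, d ∝ v².
Factor = (28/10)² = 2.8000² = 7.8400.

Factor ≈ 7.84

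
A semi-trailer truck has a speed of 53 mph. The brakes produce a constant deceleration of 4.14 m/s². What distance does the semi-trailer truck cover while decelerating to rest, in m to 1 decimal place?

53 mph × 0.44704 = 23.6931 m/s.
Braking distance = v²/(2a) = 23.6931² / (2 × 4.140) = 561.363 / 8.280 = 67.797 m.

Braking distance ≈ 67.8 m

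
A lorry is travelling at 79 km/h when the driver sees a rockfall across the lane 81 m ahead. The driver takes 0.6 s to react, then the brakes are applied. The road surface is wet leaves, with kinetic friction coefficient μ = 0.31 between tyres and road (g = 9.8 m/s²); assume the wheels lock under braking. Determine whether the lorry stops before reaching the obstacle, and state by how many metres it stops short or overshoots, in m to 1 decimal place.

79 km/h ÷ 3.6 = 21.9444 m/s.
a = μg = 0.31 × 9.8 = 3.038 m/s².
Reaction distance = 21.9444 × 0.6 = 13.167 m.
Braking distance = v²/(2a) = 481.557 / 6.076 = 79.256 m.
Total stopping distance = 13.167 + 79.256 = 92.423 m, vs 81 m available — it cannot stop in time and overshoots by 92.423 − 81 = 11.423 m.

No — it overshoots by 11.4 m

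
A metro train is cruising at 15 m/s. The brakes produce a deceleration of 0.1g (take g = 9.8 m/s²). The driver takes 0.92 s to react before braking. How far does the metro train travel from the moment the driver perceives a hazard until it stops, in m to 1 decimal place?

Total stopping distance ≈ 128.6 m

a = 0.1 × 9.8 = 0.980 m/s².
Reaction distance = v·t_r = 15.0000 × 0.92 = 13.800 m.
Braking distance = v²/(2a) = 15.0000² / (2 × 0.980) = 225.000 / 1.960 = 114.796 m.
Total = 13.800 + 114.796 = 128.596 m.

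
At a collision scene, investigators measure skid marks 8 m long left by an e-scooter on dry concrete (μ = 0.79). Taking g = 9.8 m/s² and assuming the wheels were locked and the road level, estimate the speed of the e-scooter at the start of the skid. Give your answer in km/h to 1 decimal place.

Deceleration a = μg = 0.79 × 9.8 = 7.742 m/s².
v = √(2a·d) = √(2 × 7.742 × 8) = √123.872 = 11.1298 m/s.
= 11.1298 × 3.6 = 40.067 km/h.

Initial speed ≈ 40.1 km/h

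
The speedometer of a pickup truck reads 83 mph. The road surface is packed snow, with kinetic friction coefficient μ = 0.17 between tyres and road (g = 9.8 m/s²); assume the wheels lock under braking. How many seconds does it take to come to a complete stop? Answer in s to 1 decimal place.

83 mph × 0.44704 = 37.1043 m/s.
a = μg = 0.17 × 9.8 = 1.666 m/s².
Braking time = v/a = 37.1043 / 1.666 = 22.271 s.

Braking time ≈ 22.3 s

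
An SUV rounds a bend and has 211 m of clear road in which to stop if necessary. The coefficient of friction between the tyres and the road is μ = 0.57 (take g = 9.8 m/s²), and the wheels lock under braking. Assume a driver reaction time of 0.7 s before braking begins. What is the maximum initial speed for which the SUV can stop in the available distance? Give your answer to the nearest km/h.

a = μg = 0.57 × 9.8 = 5.586 m/s².
Stopping distance: v·t_r + v²/(2a) = 211 with t_r = 0.7 s and a = 5.586 m/s².
So v² + 7.820 v − 2357.29 = 0.
Positive root: v = −a·t_r + √((a·t_r)² + 2a·d) = −3.910 + √(15.288 + 2357.29) = 44.7991 m/s.
44.7991 m/s × 3.6 = 161.277 km/h.

Maximum speed ≈ 161 km/h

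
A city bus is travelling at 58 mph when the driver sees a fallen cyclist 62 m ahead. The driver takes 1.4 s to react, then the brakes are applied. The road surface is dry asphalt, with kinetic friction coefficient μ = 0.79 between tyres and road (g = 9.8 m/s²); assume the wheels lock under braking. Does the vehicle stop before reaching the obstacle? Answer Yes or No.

No

58 mph × 0.44704 = 25.9283 m/s.
a = μg = 0.79 × 9.8 = 7.742 m/s².
Reaction distance = 25.9283 × 1.4 = 36.300 m.
Braking distance = v²/(2a) = 672.277 / 15.484 = 43.418 m.
Total stopping distance = 36.300 + 43.418 = 79.718 m, vs 62 m available — it cannot stop in time and overshoots by 79.718 − 62 = 17.718 m.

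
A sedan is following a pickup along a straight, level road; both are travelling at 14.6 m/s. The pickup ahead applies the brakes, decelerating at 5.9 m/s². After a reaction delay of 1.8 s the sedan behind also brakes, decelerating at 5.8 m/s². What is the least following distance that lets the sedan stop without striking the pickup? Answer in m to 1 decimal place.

Leader travels v²/(2a_L) = 213.160 / 11.800 = 18.064 m before stopping.
Follower covers v·t_r = 14.6000 × 1.8 = 26.280 m while reacting, then v²/(2a_F) = 213.160 / 11.600 = 18.376 m while braking, for a total of 26.280 + 18.376 = 44.656 m.
Since a_F ≤ a_L and the follower starts braking later, the follower is never slower than the leader, so the closest approach is when both have stopped.
Minimum gap = 44.656 − 18.064 = 26.592 m.

Minimum gap ≈ 26.6 m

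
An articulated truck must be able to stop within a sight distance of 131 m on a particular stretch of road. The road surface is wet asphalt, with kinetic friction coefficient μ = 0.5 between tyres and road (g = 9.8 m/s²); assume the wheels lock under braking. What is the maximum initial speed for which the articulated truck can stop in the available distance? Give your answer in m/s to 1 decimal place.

a = μg = 0.5 × 9.8 = 4.900 m/s².
v²/(2a) = d ⇒ v = √(2 × 4.900 × 131) = √1283.80 = 35.8302 m/s.

Maximum speed ≈ 35.8 m/s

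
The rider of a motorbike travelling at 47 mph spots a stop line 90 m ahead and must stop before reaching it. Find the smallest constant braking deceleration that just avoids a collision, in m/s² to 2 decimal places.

47 mph × 0.44704 = 21.0109 m/s.
v² = 2a·d ⇒ a = v²/(2d) = 21.0109² / (2 × 90.000) = 441.458 / 180.000 = 2.4525 m/s².

Required deceleration ≈ 2.45 m/s²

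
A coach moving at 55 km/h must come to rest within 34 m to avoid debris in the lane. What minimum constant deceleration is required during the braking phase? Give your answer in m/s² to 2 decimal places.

Required deceleration ≈ 3.43 m/s²

55 km/h ÷ 3.6 = 15.2778 m/s.
v² = 2a·d ⇒ a = v²/(2d) = 15.2778² / (2 × 34.000) = 233.411 / 68.000 = 3.4325 m/s².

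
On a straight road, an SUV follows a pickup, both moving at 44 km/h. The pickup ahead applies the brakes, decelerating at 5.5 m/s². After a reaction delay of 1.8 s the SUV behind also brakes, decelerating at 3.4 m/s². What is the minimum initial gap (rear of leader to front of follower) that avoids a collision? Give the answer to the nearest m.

44 km/h ÷ 3.6 = 12.2222 m/s.
Leader travels v²/(2a_L) = 149.382 / 11.000 = 13.580 m before stopping.
Follower covers v·t_r = 12.2222 × 1.8 = 22.000 m while reacting, then v²/(2a_F) = 149.382 / 6.800 = 21.968 m while braking, for a total of 22.000 + 21.968 = 43.968 m.
Since a_F ≤ a_L and the follower starts braking later, the follower is never slower than the leader, so the closest approach is when both have stopped.
Minimum gap = 43.968 − 13.580 = 30.388 m.

Minimum gap ≈ 30 m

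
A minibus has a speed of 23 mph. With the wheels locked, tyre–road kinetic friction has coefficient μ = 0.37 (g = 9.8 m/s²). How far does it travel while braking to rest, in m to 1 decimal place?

Braking distance ≈ 14.6 m

23 mph × 0.44704 = 10.2819 m/s.
a = μg = 0.37 × 9.8 = 3.626 m/s².
Braking distance = v²/(2a) = 10.2819² / (2 × 3.626) = 105.717 / 7.252 = 14.578 m.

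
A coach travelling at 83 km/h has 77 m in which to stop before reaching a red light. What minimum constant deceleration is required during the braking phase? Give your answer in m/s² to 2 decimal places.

Required deceleration ≈ 3.45 m/s²

83 km/h ÷ 3.6 = 23.0556 m/s.
v² = 2a·d ⇒ a = v²/(2d) = 23.0556² / (2 × 77.000) = 531.561 / 154.000 = 3.4517 m/s².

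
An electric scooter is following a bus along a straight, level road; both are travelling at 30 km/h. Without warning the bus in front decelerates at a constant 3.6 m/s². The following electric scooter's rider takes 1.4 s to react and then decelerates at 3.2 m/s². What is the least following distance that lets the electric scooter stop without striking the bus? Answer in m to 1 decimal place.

Minimum gap ≈ 12.9 m

30 km/h ÷ 3.6 = 8.3333 m/s.
Leader travels v²/(2a_L) = 69.444 / 7.200 = 9.645 m before stopping.
Follower covers v·t_r = 8.3333 × 1.4 = 11.667 m while reacting, then v²/(2a_F) = 69.444 / 6.400 = 10.851 m while braking, for a total of 11.667 + 10.851 = 22.518 m.
Since a_F ≤ a_L and the follower starts braking later, the follower is never slower than the leader, so the closest approach is when both have stopped.
Minimum gap = 22.518 − 9.645 = 12.873 m.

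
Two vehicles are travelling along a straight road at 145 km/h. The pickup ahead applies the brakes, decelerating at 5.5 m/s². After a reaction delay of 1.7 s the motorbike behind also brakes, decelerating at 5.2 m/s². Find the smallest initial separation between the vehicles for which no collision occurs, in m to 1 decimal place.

145 km/h ÷ 3.6 = 40.2778 m/s.
Leader travels v²/(2a_L) = 1622.301 / 11.000 = 147.482 m before stopping.
Follower covers v·t_r = 40.2778 × 1.7 = 68.472 m while reacting, then v²/(2a_F) = 1622.301 / 10.400 = 155.990 m while braking, for a total of 68.472 + 155.990 = 224.462 m.
Since a_F ≤ a_L and the follower starts braking later, the follower is never slower than the leader, so the closest approach is when both have stopped.
Minimum gap = 224.462 − 147.482 = 76.980 m.

Minimum gap ≈ 77.0 m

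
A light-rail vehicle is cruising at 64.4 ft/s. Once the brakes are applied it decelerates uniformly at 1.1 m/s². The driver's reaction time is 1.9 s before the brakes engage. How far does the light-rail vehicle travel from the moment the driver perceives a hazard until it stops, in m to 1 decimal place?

Total stopping distance ≈ 212.4 m

64.4 ft/s × 0.3048 = 19.6291 m/s.
Reaction distance = v·t_r = 19.6291 × 1.9 = 37.295 m.
Braking distance = v²/(2a) = 19.6291² / (2 × 1.100) = 385.302 / 2.200 = 175.137 m.
Total = 37.295 + 175.137 = 212.432 m.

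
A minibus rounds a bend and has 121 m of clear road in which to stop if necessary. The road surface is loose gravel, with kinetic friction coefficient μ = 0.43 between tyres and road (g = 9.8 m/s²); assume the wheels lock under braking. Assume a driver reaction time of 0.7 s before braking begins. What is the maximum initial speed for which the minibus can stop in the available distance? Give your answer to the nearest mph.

Maximum speed ≈ 65 mph

a = μg = 0.43 × 9.8 = 4.214 m/s².
Stopping distance: v·t_r + v²/(2a) = 121 with t_r = 0.7 s and a = 4.214 m/s².
So v² + 5.900 v − 1019.79 = 0.
Positive root: v = −a·t_r + √((a·t_r)² + 2a·d) = −2.950 + √(8.703 + 1019.79) = 29.1201 m/s.
29.1201 m/s ÷ 0.44704 = 65.140 mph.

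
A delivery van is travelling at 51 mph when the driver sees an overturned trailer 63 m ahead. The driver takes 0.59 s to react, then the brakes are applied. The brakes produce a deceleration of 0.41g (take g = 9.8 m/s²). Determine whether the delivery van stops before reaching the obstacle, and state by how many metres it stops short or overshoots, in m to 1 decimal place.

51 mph × 0.44704 = 22.7990 m/s.
a = 0.41 × 9.8 = 4.018 m/s².
Reaction distance = 22.7990 × 0.59 = 13.451 m.
Braking distance = v²/(2a) = 519.794 / 8.036 = 64.683 m.
Total stopping distance = 13.451 + 64.683 = 78.134 m, vs 63 m available — it cannot stop in time and overshoots by 78.134 − 63 = 15.134 m.

No — it overshoots by 15.1 m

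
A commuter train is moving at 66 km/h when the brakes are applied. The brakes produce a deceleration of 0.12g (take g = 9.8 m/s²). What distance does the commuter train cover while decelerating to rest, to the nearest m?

Braking distance ≈ 143 m

66 km/h ÷ 3.6 = 18.3333 m/s.
a = 0.12 × 9.8 = 1.176 m/s².
Braking distance = v²/(2a) = 18.3333² / (2 × 1.176) = 336.110 / 2.352 = 142.904 m.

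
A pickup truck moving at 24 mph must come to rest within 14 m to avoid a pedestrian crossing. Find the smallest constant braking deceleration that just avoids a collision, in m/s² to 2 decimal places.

Required deceleration ≈ 4.11 m/s²

24 mph × 0.44704 = 10.7290 m/s.
v² = 2a·d ⇒ a = v²/(2d) = 10.7290² / (2 × 14.000) = 115.111 / 28.000 = 4.1111 m/s².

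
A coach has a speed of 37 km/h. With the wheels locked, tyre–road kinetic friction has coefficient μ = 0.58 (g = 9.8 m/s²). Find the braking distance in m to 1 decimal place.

Braking distance ≈ 9.3 m

37 km/h ÷ 3.6 = 10.2778 m/s.
a = μg = 0.58 × 9.8 = 5.684 m/s².
Braking distance = v²/(2a) = 10.2778² / (2 × 5.684) = 105.633 / 11.368 = 9.292 m.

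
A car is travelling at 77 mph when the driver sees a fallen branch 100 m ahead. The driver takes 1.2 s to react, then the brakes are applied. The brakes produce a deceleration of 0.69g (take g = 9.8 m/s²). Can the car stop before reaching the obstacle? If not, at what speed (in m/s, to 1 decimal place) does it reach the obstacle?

77 mph × 0.44704 = 34.4221 m/s.
a = 0.69 × 9.8 = 6.762 m/s².
Reaction distance = 34.4221 × 1.2 = 41.307 m.
Braking distance needed to stop: v²/(2a) = 1184.881 / 13.524 = 87.613 m, so total needed = 41.307 + 87.613 = 128.920 m > 100 m — it cannot stop.
Distance remaining when braking begins: 100 − 41.307 = 58.693 m.
v² = v₀² − 2a·d = 1184.881 − 2 × 6.762 × 58.693 = 391.117 m²/s².
v = √391.117 = 19.777 m/s.

No — it strikes the obstacle at 19.8 m/s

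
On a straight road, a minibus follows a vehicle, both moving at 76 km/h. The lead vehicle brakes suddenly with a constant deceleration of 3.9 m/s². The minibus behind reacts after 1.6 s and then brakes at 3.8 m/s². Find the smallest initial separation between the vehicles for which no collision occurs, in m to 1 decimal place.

Minimum gap ≈ 35.3 m

76 km/h ÷ 3.6 = 21.1111 m/s.
Leader travels v²/(2a_L) = 445.679 / 7.800 = 57.138 m before stopping.
Follower covers v·t_r = 21.1111 × 1.6 = 33.778 m while reacting, then v²/(2a_F) = 445.679 / 7.600 = 58.642 m while braking, for a total of 33.778 + 58.642 = 92.420 m.
Since a_F ≤ a_L and the follower starts braking later, the follower is never slower than the leader, so the closest approach is when both have stopped.
Minimum gap = 92.420 − 57.138 = 35.282 m.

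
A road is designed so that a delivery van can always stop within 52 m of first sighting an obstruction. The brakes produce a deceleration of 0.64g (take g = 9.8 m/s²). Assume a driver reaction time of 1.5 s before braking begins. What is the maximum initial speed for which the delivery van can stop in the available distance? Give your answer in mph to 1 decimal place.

a = 0.64 × 9.8 = 6.272 m/s².
Stopping distance: v·t_r + v²/(2a) = 52 with t_r = 1.5 s and a = 6.272 m/s².
So v² + 18.816 v − 652.29 = 0.
Positive root: v = −a·t_r + √((a·t_r)² + 2a·d) = −9.408 + √(88.510 + 652.29) = 17.8096 m/s.
17.8096 m/s ÷ 0.44704 = 39.839 mph.

Maximum speed ≈ 39.8 mph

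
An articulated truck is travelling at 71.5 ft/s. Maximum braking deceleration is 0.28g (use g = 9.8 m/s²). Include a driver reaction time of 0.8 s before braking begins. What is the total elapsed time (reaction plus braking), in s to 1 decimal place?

Total time ≈ 8.7 s

71.5 ft/s × 0.3048 = 21.7932 m/s.
a = 0.28 × 9.8 = 2.744 m/s².
Braking time = v/a = 21.7932 / 2.744 = 7.942 s.
Total = 0.8 + 7.942 = 8.742 s.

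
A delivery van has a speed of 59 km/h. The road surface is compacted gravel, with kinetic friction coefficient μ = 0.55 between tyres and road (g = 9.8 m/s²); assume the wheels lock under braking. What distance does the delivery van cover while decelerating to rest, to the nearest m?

Braking distance ≈ 25 m

59 km/h ÷ 3.6 = 16.3889 m/s.
a = μg = 0.55 × 9.8 = 5.390 m/s².
Braking distance = v²/(2a) = 16.3889² / (2 × 5.390) = 268.596 / 10.780 = 24.916 m.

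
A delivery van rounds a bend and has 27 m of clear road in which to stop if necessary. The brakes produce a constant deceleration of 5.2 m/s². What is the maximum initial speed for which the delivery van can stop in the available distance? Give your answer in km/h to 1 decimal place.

Maximum speed ≈ 60.3 km/h

v²/(2a) = d ⇒ v = √(2 × 5.200 × 27) = √280.80 = 16.7571 m/s.
16.7571 m/s × 3.6 = 60.326 km/h.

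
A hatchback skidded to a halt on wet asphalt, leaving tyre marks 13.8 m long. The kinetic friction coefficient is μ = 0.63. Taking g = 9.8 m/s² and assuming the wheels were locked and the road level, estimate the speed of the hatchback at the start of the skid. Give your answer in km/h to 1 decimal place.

Deceleration a = μg = 0.63 × 9.8 = 6.174 m/s².
v = √(2a·d) = √(2 × 6.174 × 13.8) = √170.402 = 13.0538 m/s.
= 13.0538 × 3.6 = 46.994 km/h.

Initial speed ≈ 47.0 km/h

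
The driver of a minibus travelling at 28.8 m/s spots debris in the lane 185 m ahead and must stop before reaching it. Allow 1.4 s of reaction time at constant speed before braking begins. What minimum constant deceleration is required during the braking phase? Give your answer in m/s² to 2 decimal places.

Required deceleration ≈ 2.87 m/s²

Distance covered during reaction = 28.8000 × 1.4 = 40.320 m.
Distance available for braking: 185 − 40.320 = 144.680 m.
v² = 2a·d ⇒ a = v²/(2d) = 28.8000² / (2 × 144.680) = 829.440 / 289.360 = 2.8665 m/s².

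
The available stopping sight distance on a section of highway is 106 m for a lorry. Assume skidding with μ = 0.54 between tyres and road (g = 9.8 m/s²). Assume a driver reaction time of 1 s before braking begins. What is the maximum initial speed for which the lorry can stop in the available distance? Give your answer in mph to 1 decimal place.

a = μg = 0.54 × 9.8 = 5.292 m/s².
Stopping distance: v·t_r + v²/(2a) = 106 with t_r = 1 s and a = 5.292 m/s².
So v² + 10.584 v − 1121.90 = 0.
Positive root: v = −a·t_r + √((a·t_r)² + 2a·d) = −5.292 + √(28.005 + 1121.90) = 28.6182 m/s.
28.6182 m/s ÷ 0.44704 = 64.017 mph.

Maximum speed ≈ 64.0 mph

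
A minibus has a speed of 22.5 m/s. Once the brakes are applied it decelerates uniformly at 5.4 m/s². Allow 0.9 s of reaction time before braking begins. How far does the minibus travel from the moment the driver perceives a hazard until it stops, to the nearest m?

Total stopping distance ≈ 67 m

Reaction distance = v·t_r = 22.5000 × 0.9 = 20.250 m.
Braking distance = v²/(2a) = 22.5000² / (2 × 5.400) = 506.250 / 10.800 = 46.875 m.
Total = 20.250 + 46.875 = 67.125 m.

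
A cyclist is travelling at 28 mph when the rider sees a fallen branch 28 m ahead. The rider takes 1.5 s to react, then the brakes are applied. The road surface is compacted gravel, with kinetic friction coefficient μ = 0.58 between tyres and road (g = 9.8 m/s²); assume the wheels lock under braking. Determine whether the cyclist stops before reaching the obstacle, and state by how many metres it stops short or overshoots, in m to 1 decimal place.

28 mph × 0.44704 = 12.5171 m/s.
a = μg = 0.58 × 9.8 = 5.684 m/s².
Reaction distance = 12.5171 × 1.5 = 18.776 m.
Braking distance = v²/(2a) = 156.678 / 11.368 = 13.782 m.
Total stopping distance = 18.776 + 13.782 = 32.558 m, vs 28 m available — it cannot stop in time and overshoots by 32.558 − 28 = 4.558 m.

No — it overshoots by 4.6 m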